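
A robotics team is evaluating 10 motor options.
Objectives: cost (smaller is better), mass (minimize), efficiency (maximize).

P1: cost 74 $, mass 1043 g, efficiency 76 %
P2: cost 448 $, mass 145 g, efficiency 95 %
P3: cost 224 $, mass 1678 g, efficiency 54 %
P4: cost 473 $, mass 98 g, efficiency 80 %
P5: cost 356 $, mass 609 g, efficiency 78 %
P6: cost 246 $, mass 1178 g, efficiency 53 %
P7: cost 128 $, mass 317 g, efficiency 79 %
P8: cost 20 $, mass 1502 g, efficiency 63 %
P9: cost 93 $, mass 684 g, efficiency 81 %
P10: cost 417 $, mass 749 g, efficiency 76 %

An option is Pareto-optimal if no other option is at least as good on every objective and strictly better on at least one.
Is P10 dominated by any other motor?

Yes

P5 vs P10: cost 356≤417, mass 609≤749, efficiency 78≥76 — P5 is at least as good on every objective and strictly better on at least one, so P5 dominates P10.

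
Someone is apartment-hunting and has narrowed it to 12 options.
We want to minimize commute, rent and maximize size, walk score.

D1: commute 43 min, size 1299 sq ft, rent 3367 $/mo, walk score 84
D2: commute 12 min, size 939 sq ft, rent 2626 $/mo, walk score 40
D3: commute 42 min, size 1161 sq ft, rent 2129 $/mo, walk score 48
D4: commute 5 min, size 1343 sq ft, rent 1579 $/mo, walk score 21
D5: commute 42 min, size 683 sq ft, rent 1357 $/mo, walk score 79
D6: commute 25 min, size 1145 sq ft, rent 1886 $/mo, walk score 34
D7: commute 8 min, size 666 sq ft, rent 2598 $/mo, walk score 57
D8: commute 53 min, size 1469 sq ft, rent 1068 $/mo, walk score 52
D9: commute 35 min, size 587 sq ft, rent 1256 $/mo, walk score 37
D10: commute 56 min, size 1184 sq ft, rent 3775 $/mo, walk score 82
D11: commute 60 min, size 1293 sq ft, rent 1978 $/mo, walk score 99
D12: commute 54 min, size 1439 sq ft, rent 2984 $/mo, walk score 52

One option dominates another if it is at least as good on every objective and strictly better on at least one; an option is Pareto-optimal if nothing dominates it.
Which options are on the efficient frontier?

D1: not dominated.
D2: not dominated.
D3: not dominated.
D4: not dominated (best commute).
D5: not dominated.
D6: not dominated.
D7: not dominated.
D8: not dominated (best size).
D9: not dominated.
D10: dominated by D1 (commute 43≤56, size 1299≥1184, rent 3367≤3775, walk score 84≥82).
D11: not dominated (best walk score).
D12: dominated by D8 (commute 53≤54, size 1469≥1439, rent 1068≤2984, walk score 52≥52).

D1, D2, D3, D4, D5, D6, D7, D8, D9, D11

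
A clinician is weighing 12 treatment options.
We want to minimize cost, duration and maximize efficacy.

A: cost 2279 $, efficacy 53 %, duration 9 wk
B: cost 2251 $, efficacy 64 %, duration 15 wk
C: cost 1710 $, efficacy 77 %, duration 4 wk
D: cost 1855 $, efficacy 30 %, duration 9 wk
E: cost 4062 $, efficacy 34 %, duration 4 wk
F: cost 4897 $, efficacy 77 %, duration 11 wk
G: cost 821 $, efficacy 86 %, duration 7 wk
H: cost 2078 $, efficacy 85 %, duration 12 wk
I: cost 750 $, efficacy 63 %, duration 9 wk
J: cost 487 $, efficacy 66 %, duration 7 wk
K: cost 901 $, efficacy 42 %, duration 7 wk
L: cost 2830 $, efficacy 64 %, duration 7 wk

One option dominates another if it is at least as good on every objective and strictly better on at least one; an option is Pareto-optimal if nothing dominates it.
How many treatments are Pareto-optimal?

A: dominated by C (cost 1710≤2279, efficacy 77≥53, duration 4≤9).
B: dominated by C (cost 1710≤2251, efficacy 77≥64, duration 4≤15).
C: not dominated.
D: dominated by C (cost 1710≤1855, efficacy 77≥30, duration 4≤9).
E: dominated by C (cost 1710≤4062, efficacy 77≥34, duration 4≤4).
F: dominated by C (cost 1710≤4897, efficacy 77≥77, duration 4≤11).
G: not dominated (best efficacy).
H: dominated by G (cost 821≤2078, efficacy 86≥85, duration 7≤12).
I: dominated by J (cost 487≤750, efficacy 66≥63, duration 7≤9).
J: not dominated (best cost).
K: dominated by G (cost 821≤901, efficacy 86≥42, duration 7≤7).
L: dominated by C (cost 1710≤2830, efficacy 77≥64, duration 4≤7).
Pareto-optimal: C, G, J → 3.

3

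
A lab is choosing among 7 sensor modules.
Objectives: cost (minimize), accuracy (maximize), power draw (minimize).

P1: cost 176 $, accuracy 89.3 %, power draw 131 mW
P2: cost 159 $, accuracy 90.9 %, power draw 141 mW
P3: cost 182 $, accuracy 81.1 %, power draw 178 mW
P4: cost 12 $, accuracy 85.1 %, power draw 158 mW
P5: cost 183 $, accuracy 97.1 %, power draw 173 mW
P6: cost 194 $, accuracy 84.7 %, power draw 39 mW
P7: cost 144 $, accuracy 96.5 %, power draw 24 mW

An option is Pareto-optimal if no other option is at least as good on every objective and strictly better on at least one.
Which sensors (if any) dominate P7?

none

P1: worse on cost (176 vs 144).
P2: worse on cost (159 vs 144).
P3: worse on cost (182 vs 144).
P4: worse on accuracy (85.1 vs 96.5).
P5: worse on cost (183 vs 144).
P6: worse on cost (194 vs 144).
No option dominates P7.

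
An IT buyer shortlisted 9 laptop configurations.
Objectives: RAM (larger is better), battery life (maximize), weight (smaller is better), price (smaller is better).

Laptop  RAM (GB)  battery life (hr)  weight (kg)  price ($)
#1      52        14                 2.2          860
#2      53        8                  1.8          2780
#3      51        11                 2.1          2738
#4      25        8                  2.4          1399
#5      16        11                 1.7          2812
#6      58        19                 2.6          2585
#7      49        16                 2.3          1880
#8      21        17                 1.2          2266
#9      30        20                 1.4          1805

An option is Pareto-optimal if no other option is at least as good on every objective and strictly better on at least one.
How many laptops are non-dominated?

#1: not dominated (best price).
#2: not dominated.
#3: not dominated.
#4: dominated by #1 (RAM 52≥25, battery life 14≥8, weight 2.2≤2.4, price 860≤1399).
#5: dominated by #8 (RAM 21≥16, battery life 17≥11, weight 1.2≤1.7, price 2266≤2812).
#6: not dominated (best RAM).
#7: not dominated.
#8: not dominated (best weight).
#9: not dominated (best battery life).
Pareto-optimal: #1, #2, #3, #6, #7, #8, #9 → 7.

7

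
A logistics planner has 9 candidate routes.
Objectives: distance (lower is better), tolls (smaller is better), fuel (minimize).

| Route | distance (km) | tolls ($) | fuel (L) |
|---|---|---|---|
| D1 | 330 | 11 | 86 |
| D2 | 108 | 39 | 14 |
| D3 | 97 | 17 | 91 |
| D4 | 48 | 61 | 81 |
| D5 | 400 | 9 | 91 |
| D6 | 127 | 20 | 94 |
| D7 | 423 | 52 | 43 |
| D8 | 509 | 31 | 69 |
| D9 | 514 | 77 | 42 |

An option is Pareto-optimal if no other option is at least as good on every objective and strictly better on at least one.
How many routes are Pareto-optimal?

D1: not dominated.
D2: not dominated (best fuel).
D3: not dominated.
D4: not dominated (best distance).
D5: not dominated (best tolls).
D6: dominated by D3 (distance 97≤127, tolls 17≤20, fuel 91≤94).
D7: dominated by D2 (distance 108≤423, tolls 39≤52, fuel 14≤43).
D8: not dominated.
D9: dominated by D2 (distance 108≤514, tolls 39≤77, fuel 14≤42).
Pareto-optimal: D1, D2, D3, D4, D5, D8 → 6.

6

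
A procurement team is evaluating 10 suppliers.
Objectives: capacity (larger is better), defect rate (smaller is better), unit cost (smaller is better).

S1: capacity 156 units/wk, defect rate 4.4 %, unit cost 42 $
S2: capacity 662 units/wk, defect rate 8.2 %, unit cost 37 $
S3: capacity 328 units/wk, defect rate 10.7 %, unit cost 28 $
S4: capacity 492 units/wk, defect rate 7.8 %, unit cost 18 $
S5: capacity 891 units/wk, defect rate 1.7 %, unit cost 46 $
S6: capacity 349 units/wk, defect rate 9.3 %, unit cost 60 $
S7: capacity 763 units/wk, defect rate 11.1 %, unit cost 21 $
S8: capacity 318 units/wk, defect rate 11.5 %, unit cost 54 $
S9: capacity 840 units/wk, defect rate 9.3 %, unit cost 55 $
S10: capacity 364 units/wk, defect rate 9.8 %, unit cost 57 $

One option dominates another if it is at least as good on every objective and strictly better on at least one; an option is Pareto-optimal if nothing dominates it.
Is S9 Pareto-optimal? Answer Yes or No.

No

S5 vs S9: capacity 891≥840, defect rate 1.7≤9.3, unit cost 46≤55 — S5 is at least as good on every objective and strictly better on at least one, so S5 dominates S9.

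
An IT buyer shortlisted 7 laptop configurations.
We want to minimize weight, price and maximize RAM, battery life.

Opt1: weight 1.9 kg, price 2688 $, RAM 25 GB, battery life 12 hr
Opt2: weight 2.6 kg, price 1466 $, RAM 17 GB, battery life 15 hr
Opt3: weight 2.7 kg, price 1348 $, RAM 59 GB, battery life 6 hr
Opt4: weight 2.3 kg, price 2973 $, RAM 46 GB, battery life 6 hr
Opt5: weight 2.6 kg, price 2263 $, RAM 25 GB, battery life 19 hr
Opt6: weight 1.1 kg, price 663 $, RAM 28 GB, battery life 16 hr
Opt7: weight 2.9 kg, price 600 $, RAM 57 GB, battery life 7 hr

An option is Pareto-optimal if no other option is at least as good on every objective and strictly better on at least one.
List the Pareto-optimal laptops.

Opt3, Opt4, Opt5, Opt6, Opt7

Opt1: dominated by Opt6 (weight 1.1≤1.9, price 663≤2688, RAM 28≥25, battery life 16≥12).
Opt2: dominated by Opt6 (weight 1.1≤2.6, price 663≤1466, RAM 28≥17, battery life 16≥15).
Opt3: not dominated (best RAM).
Opt4: not dominated.
Opt5: not dominated (best battery life).
Opt6: not dominated (best weight).
Opt7: not dominated (best price).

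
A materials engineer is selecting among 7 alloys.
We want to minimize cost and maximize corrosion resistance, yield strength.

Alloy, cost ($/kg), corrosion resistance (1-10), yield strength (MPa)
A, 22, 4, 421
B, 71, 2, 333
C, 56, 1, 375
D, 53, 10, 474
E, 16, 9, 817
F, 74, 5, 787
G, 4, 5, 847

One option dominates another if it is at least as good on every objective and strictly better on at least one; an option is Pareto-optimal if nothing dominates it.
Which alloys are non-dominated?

D, E, G

A: dominated by E (cost 16≤22, corrosion resistance 9≥4, yield strength 817≥421).
B: dominated by A (cost 22≤71, corrosion resistance 4≥2, yield strength 421≥333).
C: dominated by A (cost 22≤56, corrosion resistance 4≥1, yield strength 421≥375).
D: not dominated (best corrosion resistance).
E: not dominated.
F: dominated by E (cost 16≤74, corrosion resistance 9≥5, yield strength 817≥787).
G: not dominated (best cost).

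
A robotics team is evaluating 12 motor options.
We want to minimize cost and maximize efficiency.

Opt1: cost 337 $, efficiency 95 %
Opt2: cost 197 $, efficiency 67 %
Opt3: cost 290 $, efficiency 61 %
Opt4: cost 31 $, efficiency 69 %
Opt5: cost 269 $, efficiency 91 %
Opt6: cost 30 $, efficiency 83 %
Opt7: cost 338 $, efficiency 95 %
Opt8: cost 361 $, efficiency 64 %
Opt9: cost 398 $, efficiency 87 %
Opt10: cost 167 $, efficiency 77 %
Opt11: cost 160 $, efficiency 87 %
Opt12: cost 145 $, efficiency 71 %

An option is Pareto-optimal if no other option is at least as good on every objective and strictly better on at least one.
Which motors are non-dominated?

Opt1: not dominated.
Opt2: dominated by Opt4 (cost 31≤197, efficiency 69≥67).
Opt3: dominated by Opt2 (cost 197≤290, efficiency 67≥61).
Opt4: dominated by Opt6 (cost 30≤31, efficiency 83≥69).
Opt5: not dominated.
Opt6: not dominated (best cost).
Opt7: dominated by Opt1 (cost 337≤338, efficiency 95≥95).
Opt8: dominated by Opt1 (cost 337≤361, efficiency 95≥64).
Opt9: dominated by Opt1 (cost 337≤398, efficiency 95≥87).
Opt10: dominated by Opt6 (cost 30≤167, efficiency 83≥77).
Opt11: not dominated.
Opt12: dominated by Opt6 (cost 30≤145, efficiency 83≥71).

Opt1, Opt5, Opt6, Opt11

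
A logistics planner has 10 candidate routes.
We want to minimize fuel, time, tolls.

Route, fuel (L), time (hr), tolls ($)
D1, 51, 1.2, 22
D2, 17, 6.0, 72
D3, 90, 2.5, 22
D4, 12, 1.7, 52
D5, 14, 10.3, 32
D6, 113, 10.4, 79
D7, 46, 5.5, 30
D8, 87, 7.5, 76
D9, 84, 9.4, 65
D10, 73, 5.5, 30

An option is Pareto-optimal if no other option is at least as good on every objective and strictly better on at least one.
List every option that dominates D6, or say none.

D1: fuel 51≤113, time 1.2≤10.4, tolls 22≤79 — dominates D6.
D2: fuel 17≤113, time 6.0≤10.4, tolls 72≤79 — dominates D6.
D3: fuel 90≤113, time 2.5≤10.4, tolls 22≤79 — dominates D6.
D4: fuel 12≤113, time 1.7≤10.4, tolls 52≤79 — dominates D6.
D5: fuel 14≤113, time 10.3≤10.4, tolls 32≤79 — dominates D6.
D7: fuel 46≤113, time 5.5≤10.4, tolls 30≤79 — dominates D6.
D8: fuel 87≤113, time 7.5≤10.4, tolls 76≤79 — dominates D6.
D9: fuel 84≤113, time 9.4≤10.4, tolls 65≤79 — dominates D6.
D10: fuel 73≤113, time 5.5≤10.4, tolls 30≤79 — dominates D6.

D1, D2, D3, D4, D5, D7, D8, D9, D10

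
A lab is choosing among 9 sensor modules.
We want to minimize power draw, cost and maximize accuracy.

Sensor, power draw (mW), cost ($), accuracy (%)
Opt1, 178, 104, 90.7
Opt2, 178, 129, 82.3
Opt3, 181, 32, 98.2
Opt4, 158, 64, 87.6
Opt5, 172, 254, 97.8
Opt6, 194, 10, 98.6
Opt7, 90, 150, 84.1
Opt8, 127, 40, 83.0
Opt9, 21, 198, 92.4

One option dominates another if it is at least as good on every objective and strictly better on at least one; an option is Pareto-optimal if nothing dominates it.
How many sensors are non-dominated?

8

Opt1: not dominated.
Opt2: dominated by Opt1 (power draw 178≤178, cost 104≤129, accuracy 90.7≥82.3).
Opt3: not dominated.
Opt4: not dominated.
Opt5: not dominated.
Opt6: not dominated (best cost).
Opt7: not dominated.
Opt8: not dominated.
Opt9: not dominated (best power draw).
Pareto-optimal: Opt1, Opt3, Opt4, Opt5, Opt6, Opt7, Opt8, Opt9 → 8.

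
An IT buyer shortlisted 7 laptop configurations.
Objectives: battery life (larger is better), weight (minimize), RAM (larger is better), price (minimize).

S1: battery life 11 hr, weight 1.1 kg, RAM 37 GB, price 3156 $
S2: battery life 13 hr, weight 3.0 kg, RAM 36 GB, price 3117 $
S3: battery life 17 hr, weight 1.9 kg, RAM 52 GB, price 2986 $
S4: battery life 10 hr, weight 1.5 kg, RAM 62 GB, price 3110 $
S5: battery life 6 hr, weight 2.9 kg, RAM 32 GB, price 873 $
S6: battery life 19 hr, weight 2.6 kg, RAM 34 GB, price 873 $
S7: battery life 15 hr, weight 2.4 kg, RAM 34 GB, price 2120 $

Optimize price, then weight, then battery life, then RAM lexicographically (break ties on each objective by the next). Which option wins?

S6

First minimize price: best is 873, kept {S5, S6}.
Then minimize weight: best is 2.6, kept {S6}.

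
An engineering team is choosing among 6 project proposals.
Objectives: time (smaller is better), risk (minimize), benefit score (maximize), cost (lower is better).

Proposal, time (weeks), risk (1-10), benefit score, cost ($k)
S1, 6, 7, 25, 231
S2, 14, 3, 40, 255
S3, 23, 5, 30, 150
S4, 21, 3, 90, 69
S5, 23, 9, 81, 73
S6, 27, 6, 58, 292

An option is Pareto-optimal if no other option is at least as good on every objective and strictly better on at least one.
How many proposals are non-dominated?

3

S1: not dominated (best time).
S2: not dominated.
S3: dominated by S4 (time 21≤23, risk 3≤5, benefit score 90≥30, cost 69≤150).
S4: not dominated (best benefit score).
S5: dominated by S4 (time 21≤23, risk 3≤9, benefit score 90≥81, cost 69≤73).
S6: dominated by S4 (time 21≤27, risk 3≤6, benefit score 90≥58, cost 69≤292).
Pareto-optimal: S1, S2, S4 → 3.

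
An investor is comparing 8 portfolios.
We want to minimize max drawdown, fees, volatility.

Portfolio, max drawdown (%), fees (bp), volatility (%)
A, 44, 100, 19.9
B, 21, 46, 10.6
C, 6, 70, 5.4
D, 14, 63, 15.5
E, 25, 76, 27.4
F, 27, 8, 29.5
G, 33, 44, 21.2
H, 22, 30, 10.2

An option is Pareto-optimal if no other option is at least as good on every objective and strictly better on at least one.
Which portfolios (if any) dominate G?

H: max drawdown 22≤33, fees 30≤44, volatility 10.2≤21.2 — dominates G.
Others (A, B, C, D, E, F) are each worse than G on at least one objective.

H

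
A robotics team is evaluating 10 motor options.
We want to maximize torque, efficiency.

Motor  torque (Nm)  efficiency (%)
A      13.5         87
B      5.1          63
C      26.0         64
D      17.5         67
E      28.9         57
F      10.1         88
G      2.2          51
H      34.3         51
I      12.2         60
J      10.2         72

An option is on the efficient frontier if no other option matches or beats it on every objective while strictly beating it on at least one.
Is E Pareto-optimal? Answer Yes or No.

Yes

A: worse on torque (13.5 vs 28.9).
B: worse on torque (5.1 vs 28.9).
C: worse on torque (26.0 vs 28.9).
D: worse on torque (17.5 vs 28.9).
F: worse on torque (10.1 vs 28.9).
G: worse on torque (2.2 vs 28.9).
H: worse on efficiency (51 vs 57).
I: worse on torque (12.2 vs 28.9).
J: worse on torque (10.2 vs 28.9).
No option is at least as good as E on every objective and strictly better on one.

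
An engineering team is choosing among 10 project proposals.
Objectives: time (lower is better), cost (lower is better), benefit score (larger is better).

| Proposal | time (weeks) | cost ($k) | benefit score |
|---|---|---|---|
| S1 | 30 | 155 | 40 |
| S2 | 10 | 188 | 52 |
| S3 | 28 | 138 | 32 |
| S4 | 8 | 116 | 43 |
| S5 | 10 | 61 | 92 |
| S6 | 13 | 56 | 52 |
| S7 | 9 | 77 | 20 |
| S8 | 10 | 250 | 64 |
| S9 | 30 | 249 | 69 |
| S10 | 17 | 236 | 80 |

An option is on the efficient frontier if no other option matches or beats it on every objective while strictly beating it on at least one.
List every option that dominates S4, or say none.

none

S1: worse on time (30 vs 8).
S2: worse on time (10 vs 8).
S3: worse on time (28 vs 8).
S5: worse on time (10 vs 8).
S6: worse on time (13 vs 8).
S7: worse on time (9 vs 8).
S8: worse on time (10 vs 8).
S9: worse on time (30 vs 8).
S10: worse on time (17 vs 8).
No option dominates S4.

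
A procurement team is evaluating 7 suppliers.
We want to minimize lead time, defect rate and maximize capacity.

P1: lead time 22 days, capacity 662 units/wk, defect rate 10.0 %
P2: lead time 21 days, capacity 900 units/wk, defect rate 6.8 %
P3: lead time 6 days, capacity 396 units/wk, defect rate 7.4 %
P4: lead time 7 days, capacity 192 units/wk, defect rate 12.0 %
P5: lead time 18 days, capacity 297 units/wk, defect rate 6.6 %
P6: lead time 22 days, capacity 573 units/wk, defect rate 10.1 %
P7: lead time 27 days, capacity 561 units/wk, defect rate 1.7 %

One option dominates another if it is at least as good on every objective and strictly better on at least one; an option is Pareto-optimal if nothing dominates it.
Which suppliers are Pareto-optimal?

P2, P3, P5, P7

P1: dominated by P2 (lead time 21≤22, capacity 900≥662, defect rate 6.8≤10.0).
P2: not dominated (best capacity).
P3: not dominated (best lead time).
P4: dominated by P3 (lead time 6≤7, capacity 396≥192, defect rate 7.4≤12.0).
P5: not dominated.
P6: dominated by P1 (lead time 22≤22, capacity 662≥573, defect rate 10.0≤10.1).
P7: not dominated (best defect rate).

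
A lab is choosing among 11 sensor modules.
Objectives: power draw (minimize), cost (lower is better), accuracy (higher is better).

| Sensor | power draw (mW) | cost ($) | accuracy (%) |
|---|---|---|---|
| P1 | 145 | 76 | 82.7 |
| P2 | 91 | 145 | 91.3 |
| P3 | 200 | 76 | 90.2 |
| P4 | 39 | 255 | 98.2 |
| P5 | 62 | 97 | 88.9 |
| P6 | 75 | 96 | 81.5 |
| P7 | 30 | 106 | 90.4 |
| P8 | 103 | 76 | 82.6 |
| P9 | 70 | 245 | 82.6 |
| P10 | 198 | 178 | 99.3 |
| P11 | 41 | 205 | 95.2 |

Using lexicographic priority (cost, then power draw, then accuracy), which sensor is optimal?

First minimize cost: best is 76, kept {P1, P3, P8}.
Then minimize power draw: best is 103, kept {P8}.

P8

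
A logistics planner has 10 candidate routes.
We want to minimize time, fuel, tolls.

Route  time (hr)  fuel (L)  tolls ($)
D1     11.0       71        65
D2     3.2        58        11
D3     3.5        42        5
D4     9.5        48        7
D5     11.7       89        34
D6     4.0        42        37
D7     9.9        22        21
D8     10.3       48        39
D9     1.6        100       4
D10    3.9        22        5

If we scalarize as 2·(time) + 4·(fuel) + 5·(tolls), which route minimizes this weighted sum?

D10

D1: 2·11.0 + 4·71 + 5·65 = 631.0
D2: 2·3.2 + 4·58 + 5·11 = 293.4
D3: 2·3.5 + 4·42 + 5·5 = 200.0
D4: 2·9.5 + 4·48 + 5·7 = 246.0
D5: 2·11.7 + 4·89 + 5·34 = 549.4
D6: 2·4.0 + 4·42 + 5·37 = 361.0
D7: 2·9.9 + 4·22 + 5·21 = 212.8
D8: 2·10.3 + 4·48 + 5·39 = 407.6
D9: 2·1.6 + 4·100 + 5·4 = 423.2
D10: 2·3.9 + 4·22 + 5·5 = 120.8
Lowest: D10 at 120.8.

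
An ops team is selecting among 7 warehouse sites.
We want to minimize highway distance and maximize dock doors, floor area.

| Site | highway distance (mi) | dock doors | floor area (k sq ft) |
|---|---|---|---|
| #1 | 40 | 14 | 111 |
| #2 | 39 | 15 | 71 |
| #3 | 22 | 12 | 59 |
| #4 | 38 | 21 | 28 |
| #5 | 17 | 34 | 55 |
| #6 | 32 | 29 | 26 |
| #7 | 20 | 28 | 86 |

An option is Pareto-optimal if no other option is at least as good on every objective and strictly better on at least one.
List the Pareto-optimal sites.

#1: not dominated (best floor area).
#2: dominated by #7 (highway distance 20≤39, dock doors 28≥15, floor area 86≥71).
#3: dominated by #7 (highway distance 20≤22, dock doors 28≥12, floor area 86≥59).
#4: dominated by #5 (highway distance 17≤38, dock doors 34≥21, floor area 55≥28).
#5: not dominated (best highway distance).
#6: dominated by #5 (highway distance 17≤32, dock doors 34≥29, floor area 55≥26).
#7: not dominated.

#1, #5, #7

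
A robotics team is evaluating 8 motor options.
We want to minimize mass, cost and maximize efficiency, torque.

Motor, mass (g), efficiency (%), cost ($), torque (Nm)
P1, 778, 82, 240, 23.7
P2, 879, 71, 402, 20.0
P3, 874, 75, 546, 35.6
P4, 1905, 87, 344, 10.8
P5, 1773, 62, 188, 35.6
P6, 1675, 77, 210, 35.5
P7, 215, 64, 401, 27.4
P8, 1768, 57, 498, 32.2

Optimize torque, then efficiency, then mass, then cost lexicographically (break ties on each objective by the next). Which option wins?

P3

First maximize torque: best is 35.6, kept {P3, P5}.
Then maximize efficiency: best is 75, kept {P3}.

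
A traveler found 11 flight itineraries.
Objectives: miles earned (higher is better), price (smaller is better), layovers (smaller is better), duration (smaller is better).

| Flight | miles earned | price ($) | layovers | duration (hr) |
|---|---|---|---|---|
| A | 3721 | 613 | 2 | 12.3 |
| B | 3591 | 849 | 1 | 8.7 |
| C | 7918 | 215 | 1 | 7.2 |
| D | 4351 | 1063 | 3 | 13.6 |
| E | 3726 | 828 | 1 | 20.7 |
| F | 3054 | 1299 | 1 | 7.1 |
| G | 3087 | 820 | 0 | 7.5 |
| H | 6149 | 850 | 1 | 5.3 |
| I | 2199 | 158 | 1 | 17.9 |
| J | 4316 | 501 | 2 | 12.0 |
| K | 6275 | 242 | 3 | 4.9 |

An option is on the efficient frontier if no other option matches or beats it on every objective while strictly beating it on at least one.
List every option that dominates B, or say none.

C: miles earned 7918≥3591, price 215≤849, layovers 1≤1, duration 7.2≤8.7 — dominates B.
Others (A, D, E, F, G, H, I, J, K) are each worse than B on at least one objective.

C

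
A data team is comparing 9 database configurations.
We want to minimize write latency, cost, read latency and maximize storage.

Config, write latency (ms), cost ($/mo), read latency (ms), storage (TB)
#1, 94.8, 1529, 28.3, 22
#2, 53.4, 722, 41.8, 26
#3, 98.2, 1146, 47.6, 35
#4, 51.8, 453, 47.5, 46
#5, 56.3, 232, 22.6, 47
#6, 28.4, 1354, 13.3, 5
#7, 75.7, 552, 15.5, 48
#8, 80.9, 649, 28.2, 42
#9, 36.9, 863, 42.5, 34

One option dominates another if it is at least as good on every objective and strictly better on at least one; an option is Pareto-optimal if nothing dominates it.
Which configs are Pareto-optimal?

#2, #4, #5, #6, #7, #9

#1: dominated by #5 (write latency 56.3≤94.8, cost 232≤1529, read latency 22.6≤28.3, storage 47≥22).
#2: not dominated.
#3: dominated by #4 (write latency 51.8≤98.2, cost 453≤1146, read latency 47.5≤47.6, storage 46≥35).
#4: not dominated.
#5: not dominated (best cost).
#6: not dominated (best write latency).
#7: not dominated (best storage).
#8: dominated by #5 (write latency 56.3≤80.9, cost 232≤649, read latency 22.6≤28.2, storage 47≥42).
#9: not dominated.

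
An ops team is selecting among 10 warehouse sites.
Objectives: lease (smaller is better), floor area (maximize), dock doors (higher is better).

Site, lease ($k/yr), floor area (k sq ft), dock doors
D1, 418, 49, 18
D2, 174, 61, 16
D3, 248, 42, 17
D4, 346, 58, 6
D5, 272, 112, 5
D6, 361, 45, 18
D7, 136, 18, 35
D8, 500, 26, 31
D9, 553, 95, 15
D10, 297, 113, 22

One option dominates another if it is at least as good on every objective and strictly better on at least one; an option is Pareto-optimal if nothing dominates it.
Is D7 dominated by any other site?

D1: worse on lease (418 vs 136).
D2: worse on lease (174 vs 136).
D3: worse on lease (248 vs 136).
D4: worse on lease (346 vs 136).
D5: worse on lease (272 vs 136).
D6: worse on lease (361 vs 136).
D8: worse on lease (500 vs 136).
D9: worse on lease (553 vs 136).
D10: worse on lease (297 vs 136).
No option is at least as good as D7 on every objective and strictly better on one.

No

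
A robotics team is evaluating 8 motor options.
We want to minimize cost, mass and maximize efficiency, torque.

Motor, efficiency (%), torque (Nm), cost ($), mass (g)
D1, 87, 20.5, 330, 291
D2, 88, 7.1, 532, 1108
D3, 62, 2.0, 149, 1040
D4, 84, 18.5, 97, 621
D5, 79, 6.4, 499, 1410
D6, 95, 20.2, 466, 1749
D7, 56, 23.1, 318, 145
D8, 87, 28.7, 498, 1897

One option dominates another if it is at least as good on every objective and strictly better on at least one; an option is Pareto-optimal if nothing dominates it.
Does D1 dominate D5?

D1 vs D5: efficiency 87≥79, torque 20.5≥6.4, cost 330≤499, mass 291≤1410 — D1 is at least as good on every objective with at least one strict improvement.

Yes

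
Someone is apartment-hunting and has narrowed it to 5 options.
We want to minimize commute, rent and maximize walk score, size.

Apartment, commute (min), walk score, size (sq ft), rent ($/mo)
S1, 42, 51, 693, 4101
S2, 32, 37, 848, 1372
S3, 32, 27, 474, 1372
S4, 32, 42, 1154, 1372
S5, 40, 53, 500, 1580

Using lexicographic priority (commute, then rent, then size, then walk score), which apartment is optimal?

First minimize commute: best is 32, kept {S2, S3, S4}.
Then minimize rent: best is 1372, kept {S2, S3, S4}.
Then maximize size: best is 1154, kept {S4}.

S4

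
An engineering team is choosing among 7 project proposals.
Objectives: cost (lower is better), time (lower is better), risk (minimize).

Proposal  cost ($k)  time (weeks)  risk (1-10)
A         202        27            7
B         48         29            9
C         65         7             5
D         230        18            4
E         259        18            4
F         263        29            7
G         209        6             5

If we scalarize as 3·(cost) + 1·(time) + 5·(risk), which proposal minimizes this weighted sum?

A: 3·202 + 1·27 + 5·7 = 668
B: 3·48 + 1·29 + 5·9 = 218
C: 3·65 + 1·7 + 5·5 = 227
D: 3·230 + 1·18 + 5·4 = 728
E: 3·259 + 1·18 + 5·4 = 815
F: 3·263 + 1·29 + 5·7 = 853
G: 3·209 + 1·6 + 5·5 = 658
Lowest: B at 218.

B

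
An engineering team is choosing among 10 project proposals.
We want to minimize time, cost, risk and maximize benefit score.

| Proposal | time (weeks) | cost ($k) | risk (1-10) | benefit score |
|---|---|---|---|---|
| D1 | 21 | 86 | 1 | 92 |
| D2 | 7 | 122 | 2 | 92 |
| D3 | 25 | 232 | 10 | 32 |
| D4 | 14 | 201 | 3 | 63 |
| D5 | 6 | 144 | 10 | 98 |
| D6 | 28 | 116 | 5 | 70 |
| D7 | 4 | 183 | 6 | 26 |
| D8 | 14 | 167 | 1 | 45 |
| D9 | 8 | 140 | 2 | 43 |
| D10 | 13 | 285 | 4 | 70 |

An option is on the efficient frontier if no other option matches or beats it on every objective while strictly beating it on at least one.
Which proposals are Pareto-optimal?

D1, D2, D5, D7, D8

D1: not dominated (best cost).
D2: not dominated.
D3: dominated by D1 (time 21≤25, cost 86≤232, risk 1≤10, benefit score 92≥32).
D4: dominated by D2 (time 7≤14, cost 122≤201, risk 2≤3, benefit score 92≥63).
D5: not dominated (best benefit score).
D6: dominated by D1 (time 21≤28, cost 86≤116, risk 1≤5, benefit score 92≥70).
D7: not dominated (best time).
D8: not dominated.
D9: dominated by D2 (time 7≤8, cost 122≤140, risk 2≤2, benefit score 92≥43).
D10: dominated by D2 (time 7≤13, cost 122≤285, risk 2≤4, benefit score 92≥70).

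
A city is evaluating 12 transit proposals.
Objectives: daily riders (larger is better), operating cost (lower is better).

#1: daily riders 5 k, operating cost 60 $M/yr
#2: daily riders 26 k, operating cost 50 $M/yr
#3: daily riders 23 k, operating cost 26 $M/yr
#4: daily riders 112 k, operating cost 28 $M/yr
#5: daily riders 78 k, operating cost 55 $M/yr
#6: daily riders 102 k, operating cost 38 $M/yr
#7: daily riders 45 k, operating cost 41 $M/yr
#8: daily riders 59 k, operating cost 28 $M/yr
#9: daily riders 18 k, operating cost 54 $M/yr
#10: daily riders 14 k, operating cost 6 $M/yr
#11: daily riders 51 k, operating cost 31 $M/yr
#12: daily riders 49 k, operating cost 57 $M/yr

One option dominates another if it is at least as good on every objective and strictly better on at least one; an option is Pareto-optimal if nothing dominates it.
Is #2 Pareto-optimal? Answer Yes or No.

No

#4 vs #2: daily riders 112≥26, operating cost 28≤50 — #4 is at least as good on every objective and strictly better on at least one, so #4 dominates #2.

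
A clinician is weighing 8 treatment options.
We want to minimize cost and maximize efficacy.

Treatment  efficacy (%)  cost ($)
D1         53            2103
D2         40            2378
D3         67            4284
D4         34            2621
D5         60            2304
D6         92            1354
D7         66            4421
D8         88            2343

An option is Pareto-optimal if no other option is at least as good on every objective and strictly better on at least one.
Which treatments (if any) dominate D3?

D6: efficacy 92≥67, cost 1354≤4284 — dominates D3.
D8: efficacy 88≥67, cost 2343≤4284 — dominates D3.
Others (D1, D2, D4, D5, D7) are each worse than D3 on at least one objective.

D6, D8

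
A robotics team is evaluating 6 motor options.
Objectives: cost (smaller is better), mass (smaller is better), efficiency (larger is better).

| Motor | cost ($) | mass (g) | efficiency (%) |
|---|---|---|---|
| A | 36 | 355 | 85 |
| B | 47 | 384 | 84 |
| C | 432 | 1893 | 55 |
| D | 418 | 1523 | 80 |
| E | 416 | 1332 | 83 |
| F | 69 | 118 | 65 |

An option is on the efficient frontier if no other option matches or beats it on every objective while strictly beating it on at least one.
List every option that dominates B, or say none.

A: cost 36≤47, mass 355≤384, efficiency 85≥84 — dominates B.
Others (C, D, E, F) are each worse than B on at least one objective.

A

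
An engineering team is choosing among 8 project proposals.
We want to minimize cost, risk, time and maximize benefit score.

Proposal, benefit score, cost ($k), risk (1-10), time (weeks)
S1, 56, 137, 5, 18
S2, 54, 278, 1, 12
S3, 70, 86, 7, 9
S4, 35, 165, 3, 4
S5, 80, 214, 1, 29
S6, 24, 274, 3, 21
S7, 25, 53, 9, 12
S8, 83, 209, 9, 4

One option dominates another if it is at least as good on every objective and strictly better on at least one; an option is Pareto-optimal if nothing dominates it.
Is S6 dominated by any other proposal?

Yes

S4 vs S6: benefit score 35≥24, cost 165≤274, risk 3≤3, time 4≤21 — S4 is at least as good on every objective and strictly better on at least one, so S4 dominates S6.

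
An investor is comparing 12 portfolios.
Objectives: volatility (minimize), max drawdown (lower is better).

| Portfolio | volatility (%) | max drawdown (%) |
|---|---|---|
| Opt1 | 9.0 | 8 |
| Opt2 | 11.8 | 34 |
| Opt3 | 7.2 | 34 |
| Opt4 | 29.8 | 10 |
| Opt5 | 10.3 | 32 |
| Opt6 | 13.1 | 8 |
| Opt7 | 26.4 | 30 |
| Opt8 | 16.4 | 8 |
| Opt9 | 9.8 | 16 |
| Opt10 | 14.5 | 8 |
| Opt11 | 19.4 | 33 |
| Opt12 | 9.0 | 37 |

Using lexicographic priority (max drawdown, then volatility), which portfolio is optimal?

Opt1

First minimize max drawdown: best is 8, kept {Opt1, Opt6, Opt8, Opt10}.
Then minimize volatility: best is 9.0, kept {Opt1}.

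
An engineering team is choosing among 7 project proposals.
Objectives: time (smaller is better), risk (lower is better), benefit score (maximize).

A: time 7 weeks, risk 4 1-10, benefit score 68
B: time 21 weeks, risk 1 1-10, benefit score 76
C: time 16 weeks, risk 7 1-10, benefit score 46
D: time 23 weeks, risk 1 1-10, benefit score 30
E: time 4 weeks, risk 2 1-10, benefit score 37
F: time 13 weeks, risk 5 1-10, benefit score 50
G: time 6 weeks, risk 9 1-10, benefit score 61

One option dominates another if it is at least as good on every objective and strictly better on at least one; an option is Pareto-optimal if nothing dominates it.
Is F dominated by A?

Yes

A vs F: time 7≤13, risk 4≤5, benefit score 68≥50 — A is at least as good on every objective with at least one strict improvement.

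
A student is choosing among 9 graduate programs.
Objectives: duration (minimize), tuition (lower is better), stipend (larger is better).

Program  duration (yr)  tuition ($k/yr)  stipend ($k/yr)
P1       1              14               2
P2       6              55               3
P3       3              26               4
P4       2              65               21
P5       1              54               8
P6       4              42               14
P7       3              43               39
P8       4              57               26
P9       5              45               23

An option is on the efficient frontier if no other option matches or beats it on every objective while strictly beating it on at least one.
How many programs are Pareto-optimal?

P1: not dominated (best tuition).
P2: dominated by P3 (duration 3≤6, tuition 26≤55, stipend 4≥3).
P3: not dominated.
P4: not dominated.
P5: not dominated.
P6: not dominated.
P7: not dominated (best stipend).
P8: dominated by P7 (duration 3≤4, tuition 43≤57, stipend 39≥26).
P9: dominated by P7 (duration 3≤5, tuition 43≤45, stipend 39≥23).
Pareto-optimal: P1, P3, P4, P5, P6, P7 → 6.

6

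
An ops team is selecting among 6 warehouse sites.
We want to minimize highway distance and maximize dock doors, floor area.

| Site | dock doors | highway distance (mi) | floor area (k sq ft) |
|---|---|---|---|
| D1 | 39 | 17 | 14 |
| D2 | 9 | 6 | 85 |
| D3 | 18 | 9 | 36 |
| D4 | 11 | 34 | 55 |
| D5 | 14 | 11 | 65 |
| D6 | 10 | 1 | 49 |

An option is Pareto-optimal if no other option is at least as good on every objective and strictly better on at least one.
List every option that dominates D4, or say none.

D5: dock doors 14≥11, highway distance 11≤34, floor area 65≥55 — dominates D4.
Others (D1, D2, D3, D6) are each worse than D4 on at least one objective.

D5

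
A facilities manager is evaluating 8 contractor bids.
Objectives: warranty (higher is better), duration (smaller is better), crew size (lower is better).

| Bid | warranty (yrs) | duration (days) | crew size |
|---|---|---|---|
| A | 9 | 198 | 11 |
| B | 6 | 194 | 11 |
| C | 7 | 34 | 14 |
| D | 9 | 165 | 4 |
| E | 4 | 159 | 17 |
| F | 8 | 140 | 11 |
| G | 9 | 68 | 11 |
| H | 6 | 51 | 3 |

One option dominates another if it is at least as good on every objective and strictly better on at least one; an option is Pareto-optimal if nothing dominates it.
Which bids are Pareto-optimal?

C, D, G, H

A: dominated by D (warranty 9≥9, duration 165≤198, crew size 4≤11).
B: dominated by D (warranty 9≥6, duration 165≤194, crew size 4≤11).
C: not dominated (best duration).
D: not dominated.
E: dominated by C (warranty 7≥4, duration 34≤159, crew size 14≤17).
F: dominated by G (warranty 9≥8, duration 68≤140, crew size 11≤11).
G: not dominated.
H: not dominated (best crew size).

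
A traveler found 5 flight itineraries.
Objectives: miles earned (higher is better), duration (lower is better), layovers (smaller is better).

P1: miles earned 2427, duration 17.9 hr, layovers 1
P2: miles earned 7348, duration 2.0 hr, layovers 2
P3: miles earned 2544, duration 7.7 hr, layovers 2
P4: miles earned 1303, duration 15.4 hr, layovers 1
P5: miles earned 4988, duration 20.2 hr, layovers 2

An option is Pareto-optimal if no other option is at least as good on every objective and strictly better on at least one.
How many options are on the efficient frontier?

P1: not dominated.
P2: not dominated (best miles earned).
P3: dominated by P2 (miles earned 7348≥2544, duration 2.0≤7.7, layovers 2≤2).
P4: not dominated.
P5: dominated by P2 (miles earned 7348≥4988, duration 2.0≤20.2, layovers 2≤2).
Pareto-optimal: P1, P2, P4 → 3.

3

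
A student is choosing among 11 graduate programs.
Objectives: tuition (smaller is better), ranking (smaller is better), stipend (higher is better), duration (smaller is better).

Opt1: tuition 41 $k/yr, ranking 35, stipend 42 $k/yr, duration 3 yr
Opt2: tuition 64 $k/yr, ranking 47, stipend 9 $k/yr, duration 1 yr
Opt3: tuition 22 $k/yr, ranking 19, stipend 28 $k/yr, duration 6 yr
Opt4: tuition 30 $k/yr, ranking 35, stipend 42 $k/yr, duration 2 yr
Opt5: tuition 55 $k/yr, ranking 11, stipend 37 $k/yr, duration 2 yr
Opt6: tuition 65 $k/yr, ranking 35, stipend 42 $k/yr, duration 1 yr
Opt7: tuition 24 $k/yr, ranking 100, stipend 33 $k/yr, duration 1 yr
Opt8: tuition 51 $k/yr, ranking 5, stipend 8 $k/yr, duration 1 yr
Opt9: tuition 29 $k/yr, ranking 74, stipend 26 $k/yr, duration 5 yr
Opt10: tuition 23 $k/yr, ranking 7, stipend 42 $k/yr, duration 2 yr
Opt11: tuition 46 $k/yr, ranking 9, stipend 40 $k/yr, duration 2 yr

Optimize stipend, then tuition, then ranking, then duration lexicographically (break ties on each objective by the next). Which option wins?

First maximize stipend: best is 42, kept {Opt1, Opt4, Opt6, Opt10}.
Then minimize tuition: best is 23, kept {Opt10}.

Opt10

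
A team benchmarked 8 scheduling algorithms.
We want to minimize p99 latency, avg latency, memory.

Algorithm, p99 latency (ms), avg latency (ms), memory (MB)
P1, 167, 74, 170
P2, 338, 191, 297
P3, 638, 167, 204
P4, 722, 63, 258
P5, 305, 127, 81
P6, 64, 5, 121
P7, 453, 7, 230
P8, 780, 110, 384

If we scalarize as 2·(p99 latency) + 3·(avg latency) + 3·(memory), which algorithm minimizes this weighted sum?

P1: 2·167 + 3·74 + 3·170 = 1066
P2: 2·338 + 3·191 + 3·297 = 2140
P3: 2·638 + 3·167 + 3·204 = 2389
P4: 2·722 + 3·63 + 3·258 = 2407
P5: 2·305 + 3·127 + 3·81 = 1234
P6: 2·64 + 3·5 + 3·121 = 506
P7: 2·453 + 3·7 + 3·230 = 1617
P8: 2·780 + 3·110 + 3·384 = 3042
Lowest: P6 at 506.

P6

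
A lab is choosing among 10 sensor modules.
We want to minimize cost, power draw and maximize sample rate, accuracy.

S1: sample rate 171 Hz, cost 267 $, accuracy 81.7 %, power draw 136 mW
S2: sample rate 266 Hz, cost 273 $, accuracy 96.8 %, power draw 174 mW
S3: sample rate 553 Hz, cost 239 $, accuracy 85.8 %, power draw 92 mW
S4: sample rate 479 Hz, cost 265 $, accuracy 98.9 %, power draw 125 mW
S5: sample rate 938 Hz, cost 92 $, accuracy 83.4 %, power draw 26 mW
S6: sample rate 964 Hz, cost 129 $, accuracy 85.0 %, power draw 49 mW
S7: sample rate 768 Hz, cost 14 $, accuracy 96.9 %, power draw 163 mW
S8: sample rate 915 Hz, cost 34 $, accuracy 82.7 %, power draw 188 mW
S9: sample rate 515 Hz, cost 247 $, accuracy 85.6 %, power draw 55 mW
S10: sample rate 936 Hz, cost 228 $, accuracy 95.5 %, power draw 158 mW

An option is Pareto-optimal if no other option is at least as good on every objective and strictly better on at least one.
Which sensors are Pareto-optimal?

S1: dominated by S3 (sample rate 553≥171, cost 239≤267, accuracy 85.8≥81.7, power draw 92≤136).
S2: dominated by S4 (sample rate 479≥266, cost 265≤273, accuracy 98.9≥96.8, power draw 125≤174).
S3: not dominated.
S4: not dominated (best accuracy).
S5: not dominated (best power draw).
S6: not dominated (best sample rate).
S7: not dominated (best cost).
S8: not dominated.
S9: not dominated.
S10: not dominated.

S3, S4, S5, S6, S7, S8, S9, S10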